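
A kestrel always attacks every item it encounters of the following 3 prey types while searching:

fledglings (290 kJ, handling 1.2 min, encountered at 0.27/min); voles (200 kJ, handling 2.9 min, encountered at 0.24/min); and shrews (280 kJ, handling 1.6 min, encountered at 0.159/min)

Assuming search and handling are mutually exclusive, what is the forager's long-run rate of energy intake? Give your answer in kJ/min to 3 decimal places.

75.106 kJ/min

Energy encountered per unit search time: 0.27×290 + 0.24×200 + 0.159×280 = 170.8 kJ/min.
Handling time per unit search time: 0.27×1.2 + 0.24×2.9 + 0.159×1.6 = 1.274.
Rate = 170.8/(1 + 1.274) = 75.11 kJ/min.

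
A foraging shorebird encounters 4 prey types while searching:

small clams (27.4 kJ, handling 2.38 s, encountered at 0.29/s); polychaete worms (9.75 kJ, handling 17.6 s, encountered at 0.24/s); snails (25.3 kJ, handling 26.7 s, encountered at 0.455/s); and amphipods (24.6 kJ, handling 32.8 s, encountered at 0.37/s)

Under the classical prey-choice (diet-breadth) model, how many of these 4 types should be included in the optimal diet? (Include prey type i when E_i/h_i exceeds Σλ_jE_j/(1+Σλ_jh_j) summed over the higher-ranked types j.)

1

E/h in descending order: small clams 11.5, snails 0.948, amphipods 0.75, polychaete worms 0.554 kJ/s. The optimal diet is the largest prefix of this list for which every included type satisfies E_i/h_i > R on the types above it.
Rate on top 1: 4.701. snails: 0.948 < 4.701 → exclude; stop.
Optimal diet: small clams — 1 of 4 types.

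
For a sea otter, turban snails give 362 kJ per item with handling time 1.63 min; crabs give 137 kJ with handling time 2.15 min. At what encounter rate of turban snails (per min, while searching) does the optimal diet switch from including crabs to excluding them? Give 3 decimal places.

0.247 per min

At the threshold, the rate on turban snails alone equals the profitability of crabs: λ·362/(1 + λ·1.63) = 137/2.15 = 63.72.
Rearranging, λ(362 − 63.72×1.63) = 63.72, so λ = 63.72/258.1 = 0.2469 per min.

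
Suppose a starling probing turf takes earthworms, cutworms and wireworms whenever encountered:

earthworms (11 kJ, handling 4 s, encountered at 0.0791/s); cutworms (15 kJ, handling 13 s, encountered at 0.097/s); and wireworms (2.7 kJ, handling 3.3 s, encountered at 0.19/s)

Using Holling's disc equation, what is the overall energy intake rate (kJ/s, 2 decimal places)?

0.89 kJ/s

R = Σλ_iE_i / (1 + Σλ_ih_i)
Numerator: 0.0791×11 + 0.097×15 + 0.19×2.7 = 2.838
Denominator: 1 + 0.0791×4 + 0.097×13 + 0.19×3.3 = 3.204
R = 2.838/3.204 = 0.8857 kJ/s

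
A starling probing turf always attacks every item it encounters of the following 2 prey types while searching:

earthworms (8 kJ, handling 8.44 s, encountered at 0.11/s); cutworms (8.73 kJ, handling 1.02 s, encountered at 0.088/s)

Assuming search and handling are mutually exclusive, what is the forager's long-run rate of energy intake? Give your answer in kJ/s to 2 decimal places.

0.82 kJ/s

R = Σλ_iE_i / (1 + Σλ_ih_i)
Numerator: 0.11×8 + 0.088×8.73 = 1.648
Denominator: 1 + 0.11×8.44 + 0.088×1.02 = 2.018
R = 1.648/2.018 = 0.8167 kJ/s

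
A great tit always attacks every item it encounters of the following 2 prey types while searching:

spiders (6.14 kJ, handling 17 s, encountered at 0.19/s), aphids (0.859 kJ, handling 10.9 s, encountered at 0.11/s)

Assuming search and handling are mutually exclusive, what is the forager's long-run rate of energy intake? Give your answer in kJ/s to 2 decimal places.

0.23 kJ/s

Energy encountered per unit search time: 0.19×6.14 + 0.11×0.859 = 1.261 kJ/s.
Handling time per unit search time: 0.19×17 + 0.11×10.9 = 4.429.
Rate = 1.261/(1 + 4.429) = 0.2323 kJ/s.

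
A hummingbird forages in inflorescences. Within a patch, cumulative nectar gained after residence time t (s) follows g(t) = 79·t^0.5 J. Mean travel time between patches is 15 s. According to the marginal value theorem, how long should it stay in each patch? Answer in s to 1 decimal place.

Maximise g(t)/(T+t): set derivative to zero → g'(t)(T+t) = g(t).
g'(t) = 0.5·79·t^-0.5. Setting 0.5·79·t^-0.5 = 79·t^0.5/(15+t) gives 0.5(15+t) = t, so 0.50·t = 0.5×15.
t* = 0.5×15/0.50 = 15 s.

15.0 s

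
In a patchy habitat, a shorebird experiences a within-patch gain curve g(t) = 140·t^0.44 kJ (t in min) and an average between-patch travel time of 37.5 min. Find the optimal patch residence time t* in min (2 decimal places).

29.46 min

By the marginal value theorem, leave when the instantaneous gain rate g'(t) equals the habitat-wide average g(t)/(T + t).
g'(t) = 0.44·140·t^-0.56. Setting 0.44·140·t^-0.56 = 140·t^0.44/(37.5+t) gives 0.44(37.5+t) = t, so 0.56·t = 0.44×37.5.
t* = 0.44×37.5/0.56 = 29.46 min.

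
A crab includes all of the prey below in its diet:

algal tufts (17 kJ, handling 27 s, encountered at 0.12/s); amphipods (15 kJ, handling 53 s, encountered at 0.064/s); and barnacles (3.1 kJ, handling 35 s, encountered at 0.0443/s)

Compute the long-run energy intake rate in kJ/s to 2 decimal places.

0.34 kJ/s

Energy encountered per unit search time: 0.12×17 + 0.064×15 + 0.0443×3.1 = 3.137 kJ/s.
Handling time per unit search time: 0.12×27 + 0.064×53 + 0.0443×35 = 8.182.
Rate = 3.137/(1 + 8.182) = 0.3417 kJ/s.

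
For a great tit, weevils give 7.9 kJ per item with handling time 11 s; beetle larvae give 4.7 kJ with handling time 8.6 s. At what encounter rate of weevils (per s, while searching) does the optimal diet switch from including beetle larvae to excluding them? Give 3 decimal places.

0.289 per s

Drop beetle larvae once their profitability E₂/h₂ falls below the rate achievable on weevils alone: E₂/h₂ = λE₁/(1 + λh₁).
Solve for λ: λE₁h₂ = E₂(1 + λh₁) → λ(E₁h₂ − E₂h₁) = E₂ → λ = E₂/(E₁h₂ − E₂h₁).
λ = 4.7/(7.9×8.6 − 4.7×11) = 4.7/16.24 = 0.2894 per s.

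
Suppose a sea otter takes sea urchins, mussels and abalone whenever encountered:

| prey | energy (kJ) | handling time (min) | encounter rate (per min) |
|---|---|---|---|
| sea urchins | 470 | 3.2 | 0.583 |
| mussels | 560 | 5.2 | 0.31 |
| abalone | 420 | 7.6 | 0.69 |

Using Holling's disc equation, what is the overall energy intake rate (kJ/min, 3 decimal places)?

R = Σλ_iE_i / (1 + Σλ_ih_i)
Numerator: 0.583×470 + 0.31×560 + 0.69×420 = 737.4
Denominator: 1 + 0.583×3.2 + 0.31×5.2 + 0.69×7.6 = 9.722
R = 737.4/9.722 = 75.85 kJ/min

75.853 kJ/min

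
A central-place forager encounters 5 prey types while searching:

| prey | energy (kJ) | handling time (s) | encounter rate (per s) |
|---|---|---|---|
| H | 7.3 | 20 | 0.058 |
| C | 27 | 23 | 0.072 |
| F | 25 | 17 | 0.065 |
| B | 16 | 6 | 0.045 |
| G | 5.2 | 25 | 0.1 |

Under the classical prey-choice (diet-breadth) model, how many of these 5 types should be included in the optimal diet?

Rank by E/h (kJ/s): B 2.67, F 1.47, C 1.17, H 0.365, G 0.208. Include each in turn until the next type's E/h falls below the running intake rate.
Rate on top 1: 0.5669. F: 1.47 > 0.5669 → include.
Rate on top 2: 0.9874. C: 1.17 > 0.9874 → include.
Rate on top 3: 1.064. H: 0.365 < 1.064 → exclude; stop.
Optimal diet: B, F, C — 3 of 5 types.

3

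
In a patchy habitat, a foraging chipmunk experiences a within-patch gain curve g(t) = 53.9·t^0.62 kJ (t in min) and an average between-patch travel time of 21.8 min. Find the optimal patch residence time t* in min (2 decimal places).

35.57 min

By the marginal value theorem, leave when the instantaneous gain rate g'(t) equals the habitat-wide average g(t)/(T + t).
g'(t) = 0.62·53.9·t^-0.38. Setting 0.62·53.9·t^-0.38 = 53.9·t^0.62/(21.8+t) gives 0.62(21.8+t) = t, so 0.38·t = 0.62×21.8.
t* = 0.62×21.8/0.38 = 35.57 min.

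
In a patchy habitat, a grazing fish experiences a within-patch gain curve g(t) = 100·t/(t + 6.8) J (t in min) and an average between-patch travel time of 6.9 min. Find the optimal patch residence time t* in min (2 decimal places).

6.85 min

Maximise g(t)/(T+t): set derivative to zero → g'(t)(T+t) = g(t).
g'(t) = 100·6.8/(t + 6.8)². Setting 100·6.8/(t+6.8)² = 100t/[(t+6.8)(6.9+t)] gives 6.8(6.9+t) = t(t+6.8), so t² = 6.8×6.9 = 46.92.
t* = √46.92 = 6.85 min.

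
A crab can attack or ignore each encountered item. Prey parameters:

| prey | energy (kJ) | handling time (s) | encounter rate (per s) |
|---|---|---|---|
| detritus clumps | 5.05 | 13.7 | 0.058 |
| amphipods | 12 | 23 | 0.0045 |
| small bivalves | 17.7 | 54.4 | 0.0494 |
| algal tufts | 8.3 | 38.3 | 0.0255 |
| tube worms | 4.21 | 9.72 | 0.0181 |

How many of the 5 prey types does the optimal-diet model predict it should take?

Profitabilities (E/h, kJ/s): amphipods 0.522, tube worms 0.433, detritus clumps 0.369, small bivalves 0.325, algal tufts 0.217. Add prey in this order while the next type's profitability exceeds the intake rate on those already taken.
Rate on top 1: 0.04894. tube worms: 0.433 > 0.04894 → include.
Rate on top 2: 0.1018. detritus clumps: 0.369 > 0.1018 → include.
Rate on top 3: 0.204. small bivalves: 0.325 > 0.204 → include.
Rate on top 4: 0.2725. algal tufts: 0.217 < 0.2725 → exclude; stop.
Optimal diet: amphipods, tube worms, detritus clumps, small bivalves — 4 of 5 types.

4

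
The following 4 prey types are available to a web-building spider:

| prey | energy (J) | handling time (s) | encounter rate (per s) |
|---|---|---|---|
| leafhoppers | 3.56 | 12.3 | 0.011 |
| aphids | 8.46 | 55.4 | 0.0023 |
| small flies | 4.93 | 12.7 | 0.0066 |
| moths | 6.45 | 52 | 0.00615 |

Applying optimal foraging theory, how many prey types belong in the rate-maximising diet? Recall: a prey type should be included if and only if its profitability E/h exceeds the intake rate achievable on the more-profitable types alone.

4

Profitabilities (E/h, J/s): small flies 0.388, leafhoppers 0.289, aphids 0.153, moths 0.124. Add prey in this order while the next type's profitability exceeds the intake rate on those already taken.
Rate on top 1: 0.03002. leafhoppers: 0.289 > 0.03002 → include.
Rate on top 2: 0.05881. aphids: 0.153 > 0.05881 → include.
Rate on top 3: 0.0677. moths: 0.124 > 0.0677 → include.
Optimal diet: small flies, leafhoppers, aphids, moths — 4 of 4 types.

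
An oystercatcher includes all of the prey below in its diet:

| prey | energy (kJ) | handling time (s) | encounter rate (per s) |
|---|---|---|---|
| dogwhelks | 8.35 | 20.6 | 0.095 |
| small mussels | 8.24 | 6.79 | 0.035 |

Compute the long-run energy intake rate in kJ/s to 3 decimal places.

0.339 kJ/s

R = Σλ_iE_i / (1 + Σλ_ih_i)
Numerator: 0.095×8.35 + 0.035×8.24 = 1.082
Denominator: 1 + 0.095×20.6 + 0.035×6.79 = 3.195
R = 1.082/3.195 = 0.3386 kJ/s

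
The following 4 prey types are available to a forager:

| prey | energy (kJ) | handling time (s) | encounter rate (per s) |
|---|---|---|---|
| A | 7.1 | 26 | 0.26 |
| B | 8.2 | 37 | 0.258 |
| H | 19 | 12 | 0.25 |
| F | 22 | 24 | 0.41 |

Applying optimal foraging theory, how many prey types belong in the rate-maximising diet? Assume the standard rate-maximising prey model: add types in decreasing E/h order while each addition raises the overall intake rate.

E/h in descending order: H 1.58, F 0.917, A 0.273, B 0.222 kJ/s. The optimal diet is the largest prefix of this list for which every included type satisfies E_i/h_i > R on the types above it.
Rate on top 1: 1.188. F: 0.917 < 1.188 → exclude; stop.
Optimal diet: H — 1 of 4 types.

1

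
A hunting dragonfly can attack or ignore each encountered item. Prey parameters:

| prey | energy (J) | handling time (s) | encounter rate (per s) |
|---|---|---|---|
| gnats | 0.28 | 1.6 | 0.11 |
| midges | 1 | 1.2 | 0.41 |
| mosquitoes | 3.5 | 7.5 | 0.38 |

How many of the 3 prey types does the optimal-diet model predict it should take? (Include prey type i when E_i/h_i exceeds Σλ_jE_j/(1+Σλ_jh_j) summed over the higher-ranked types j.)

2

Rank by E/h (J/s): midges 0.833, mosquitoes 0.467, gnats 0.175. Include each in turn until the next type's E/h falls below the running intake rate.
Rate on top 1: 0.2748. mosquitoes: 0.467 > 0.2748 → include.
Rate on top 2: 0.4007. gnats: 0.175 < 0.4007 → exclude; stop.
Optimal diet: midges, mosquitoes — 2 of 3 types.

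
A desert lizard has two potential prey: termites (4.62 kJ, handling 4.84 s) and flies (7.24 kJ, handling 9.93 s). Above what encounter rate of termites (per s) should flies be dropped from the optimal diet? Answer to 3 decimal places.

0.668 per s

The zero-one rule: include flies iff E₂/h₂ > λE₁/(1+λh₁). Equality gives the switch point.
λE₁h₂ = E₂ + λE₂h₁ ⇒ λ = E₂/(E₁h₂ − E₂h₁) = 7.24/(45.88 − 35.04) = 0.6682 per s.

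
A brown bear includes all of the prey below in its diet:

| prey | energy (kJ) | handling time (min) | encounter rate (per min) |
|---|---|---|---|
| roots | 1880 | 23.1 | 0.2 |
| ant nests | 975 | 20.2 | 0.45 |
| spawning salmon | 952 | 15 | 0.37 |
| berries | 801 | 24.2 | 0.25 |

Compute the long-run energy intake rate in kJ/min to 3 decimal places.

51.967 kJ/min

Energy encountered per unit search time: 0.2×1880 + 0.45×975 + 0.37×952 + 0.25×801 = 1367 kJ/min.
Handling time per unit search time: 0.2×23.1 + 0.45×20.2 + 0.37×15 + 0.25×24.2 = 25.31.
Rate = 1367/(1 + 25.31) = 51.97 kJ/min.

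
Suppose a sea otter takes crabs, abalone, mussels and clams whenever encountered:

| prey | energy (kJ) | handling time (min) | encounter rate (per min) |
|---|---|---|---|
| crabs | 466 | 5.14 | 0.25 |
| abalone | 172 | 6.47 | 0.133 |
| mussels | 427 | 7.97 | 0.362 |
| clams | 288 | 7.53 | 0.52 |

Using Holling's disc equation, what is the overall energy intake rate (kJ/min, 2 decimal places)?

44.61 kJ/min

Energy encountered per unit search time: 0.25×466 + 0.133×172 + 0.362×427 + 0.52×288 = 443.7 kJ/min.
Handling time per unit search time: 0.25×5.14 + 0.133×6.47 + 0.362×7.97 + 0.52×7.53 = 8.946.
Rate = 443.7/(1 + 8.946) = 44.61 kJ/min.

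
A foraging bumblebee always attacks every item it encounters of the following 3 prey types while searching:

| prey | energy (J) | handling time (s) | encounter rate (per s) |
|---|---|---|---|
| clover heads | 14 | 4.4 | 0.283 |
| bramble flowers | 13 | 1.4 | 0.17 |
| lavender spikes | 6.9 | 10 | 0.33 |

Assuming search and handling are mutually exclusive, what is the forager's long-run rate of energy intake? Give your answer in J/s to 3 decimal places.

1.461 J/s

R = Σλ_iE_i / (1 + Σλ_ih_i)
Numerator: 0.283×14 + 0.17×13 + 0.33×6.9 = 8.449
Denominator: 1 + 0.283×4.4 + 0.17×1.4 + 0.33×10 = 5.783
R = 8.449/5.783 = 1.461 J/s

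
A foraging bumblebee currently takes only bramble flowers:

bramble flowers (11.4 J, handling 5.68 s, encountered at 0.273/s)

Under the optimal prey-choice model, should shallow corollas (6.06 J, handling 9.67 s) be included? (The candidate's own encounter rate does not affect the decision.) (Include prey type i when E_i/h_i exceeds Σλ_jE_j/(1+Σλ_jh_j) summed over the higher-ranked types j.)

No

Current rate: (0.273×11.4)/(1 + 0.273×5.68) = 1.22 J/s.
Profitability of shallow corollas: 6.06/9.67 = 0.6267 J/s.
Since 0.6267 < R, time spent handling shallow corollas is better spent searching.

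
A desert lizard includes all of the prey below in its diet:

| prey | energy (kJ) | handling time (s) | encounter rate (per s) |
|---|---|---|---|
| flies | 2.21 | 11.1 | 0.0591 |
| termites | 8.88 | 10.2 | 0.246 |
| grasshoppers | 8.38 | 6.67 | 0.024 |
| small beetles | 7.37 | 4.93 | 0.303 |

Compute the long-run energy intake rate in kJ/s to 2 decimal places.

0.82 kJ/s

R = (0.0591×2.21 + 0.246×8.88 + 0.024×8.38 + 0.303×7.37) / (1 + 0.0591×11.1 + 0.246×10.2 + 0.024×6.67 + 0.303×4.93) = 4.749/5.819 = 0.8162 kJ/s.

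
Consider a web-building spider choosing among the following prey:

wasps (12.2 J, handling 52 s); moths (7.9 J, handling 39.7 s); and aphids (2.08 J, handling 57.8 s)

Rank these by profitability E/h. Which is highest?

wasps

In descending order of E/h:
wasps: 12.2/52 = 0.235 J/s
moths: 7.9/39.7 = 0.199 J/s
aphids: 2.08/57.8 = 0.036 J/s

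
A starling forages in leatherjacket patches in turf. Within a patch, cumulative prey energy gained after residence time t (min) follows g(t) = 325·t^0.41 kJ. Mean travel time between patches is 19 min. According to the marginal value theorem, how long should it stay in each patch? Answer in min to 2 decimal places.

By the marginal value theorem, leave when the instantaneous gain rate g'(t) equals the habitat-wide average g(t)/(T + t).
g'(t) = 0.41·325·t^-0.59. Setting 0.41·325·t^-0.59 = 325·t^0.41/(19+t) gives 0.41(19+t) = t, so 0.59·t = 0.41×19.
t* = 0.41×19/0.59 = 13.2 min.

13.20 min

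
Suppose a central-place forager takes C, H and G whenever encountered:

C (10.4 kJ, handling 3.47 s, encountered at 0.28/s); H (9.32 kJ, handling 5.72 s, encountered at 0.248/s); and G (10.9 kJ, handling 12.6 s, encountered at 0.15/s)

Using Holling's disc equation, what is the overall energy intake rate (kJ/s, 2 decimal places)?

Energy encountered per unit search time: 0.28×10.4 + 0.248×9.32 + 0.15×10.9 = 6.858 kJ/s.
Handling time per unit search time: 0.28×3.47 + 0.248×5.72 + 0.15×12.6 = 4.28.
Rate = 6.858/(1 + 4.28) = 1.299 kJ/s.

1.30 kJ/s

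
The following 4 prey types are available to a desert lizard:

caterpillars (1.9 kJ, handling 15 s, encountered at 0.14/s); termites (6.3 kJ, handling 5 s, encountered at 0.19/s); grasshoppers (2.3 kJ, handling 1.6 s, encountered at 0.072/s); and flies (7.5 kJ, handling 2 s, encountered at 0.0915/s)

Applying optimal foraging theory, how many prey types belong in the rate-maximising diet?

3

E/h in descending order: flies 3.75, grasshoppers 1.44, termites 1.26, caterpillars 0.127 kJ/s. The optimal diet is the largest prefix of this list for which every included type satisfies E_i/h_i > R on the types above it.
Rate on top 1: 0.5801. grasshoppers: 1.44 > 0.5801 → include.
Rate on top 2: 0.6562. termites: 1.26 > 0.6562 → include.
Rate on top 3: 0.9113. caterpillars: 0.127 < 0.9113 → exclude; stop.
Optimal diet: flies, grasshoppers, termites — 3 of 4 types.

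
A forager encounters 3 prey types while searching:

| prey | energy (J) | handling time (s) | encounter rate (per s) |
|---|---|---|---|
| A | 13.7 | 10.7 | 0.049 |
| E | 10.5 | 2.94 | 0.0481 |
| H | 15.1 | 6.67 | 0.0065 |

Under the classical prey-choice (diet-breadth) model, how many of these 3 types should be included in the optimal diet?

3

Profitabilities (E/h, J/s): E 3.57, H 2.26, A 1.28. Add prey in this order while the next type's profitability exceeds the intake rate on those already taken.
Rate on top 1: 0.4425. H: 2.26 > 0.4425 → include.
Rate on top 2: 0.5091. A: 1.28 > 0.5091 → include.
Optimal diet: E, H, A — 3 of 3 types.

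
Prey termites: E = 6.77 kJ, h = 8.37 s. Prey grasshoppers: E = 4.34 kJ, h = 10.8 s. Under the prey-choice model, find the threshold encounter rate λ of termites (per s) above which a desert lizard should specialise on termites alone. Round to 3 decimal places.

0.118 per s

Drop grasshoppers once their profitability E₂/h₂ falls below the rate achievable on termites alone: E₂/h₂ = λE₁/(1 + λh₁).
Solve for λ: λE₁h₂ = E₂(1 + λh₁) → λ(E₁h₂ − E₂h₁) = E₂ → λ = E₂/(E₁h₂ − E₂h₁).
λ = 4.34/(6.77×10.8 − 4.34×8.37) = 4.34/36.79 = 0.118 per s.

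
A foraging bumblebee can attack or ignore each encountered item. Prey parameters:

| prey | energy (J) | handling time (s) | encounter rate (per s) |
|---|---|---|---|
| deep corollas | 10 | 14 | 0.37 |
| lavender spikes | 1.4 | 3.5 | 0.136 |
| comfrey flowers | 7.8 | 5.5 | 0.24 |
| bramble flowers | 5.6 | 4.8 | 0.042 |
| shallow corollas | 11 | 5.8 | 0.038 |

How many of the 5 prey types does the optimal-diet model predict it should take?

3

E/h in descending order: shallow corollas 1.9, comfrey flowers 1.42, bramble flowers 1.17, deep corollas 0.714, lavender spikes 0.4 J/s. The optimal diet is the largest prefix of this list for which every included type satisfies E_i/h_i > R on the types above it.
Rate on top 1: 0.3425. comfrey flowers: 1.42 > 0.3425 → include.
Rate on top 2: 0.9014. bramble flowers: 1.17 > 0.9014 → include.
Rate on top 3: 0.9209. deep corollas: 0.714 < 0.9209 → exclude; stop.
Optimal diet: shallow corollas, comfrey flowers, bramble flowers — 3 of 5 types.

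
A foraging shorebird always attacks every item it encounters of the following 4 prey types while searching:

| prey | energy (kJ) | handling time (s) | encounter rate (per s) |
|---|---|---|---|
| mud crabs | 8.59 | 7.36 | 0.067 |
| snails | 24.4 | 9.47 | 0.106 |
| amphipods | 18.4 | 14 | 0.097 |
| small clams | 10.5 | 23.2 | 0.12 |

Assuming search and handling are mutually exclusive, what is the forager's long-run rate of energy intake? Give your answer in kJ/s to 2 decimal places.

0.93 kJ/s

R = Σλ_iE_i / (1 + Σλ_ih_i)
Numerator: 0.067×8.59 + 0.106×24.4 + 0.097×18.4 + 0.12×10.5 = 6.207
Denominator: 1 + 0.067×7.36 + 0.106×9.47 + 0.097×14 + 0.12×23.2 = 6.639
R = 6.207/6.639 = 0.9349 kJ/s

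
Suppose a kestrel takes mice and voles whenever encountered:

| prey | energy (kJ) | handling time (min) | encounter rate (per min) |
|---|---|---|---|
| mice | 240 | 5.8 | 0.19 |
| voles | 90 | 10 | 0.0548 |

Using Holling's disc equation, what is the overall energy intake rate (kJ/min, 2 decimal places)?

R = Σλ_iE_i / (1 + Σλ_ih_i)
Numerator: 0.19×240 + 0.0548×90 = 50.53
Denominator: 1 + 0.19×5.8 + 0.0548×10 = 2.65
R = 50.53/2.65 = 19.07 kJ/min

19.07 kJ/min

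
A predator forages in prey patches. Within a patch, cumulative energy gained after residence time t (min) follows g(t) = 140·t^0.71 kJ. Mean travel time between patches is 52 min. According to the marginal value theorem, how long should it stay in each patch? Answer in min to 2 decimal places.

127.31 min

By the marginal value theorem, leave when the instantaneous gain rate g'(t) equals the habitat-wide average g(t)/(T + t).
g'(t) = 0.71·140·t^-0.29. Setting 0.71·140·t^-0.29 = 140·t^0.71/(52+t) gives 0.71(52+t) = t, so 0.29·t = 0.71×52.
t* = 0.71×52/0.29 = 127.3 min.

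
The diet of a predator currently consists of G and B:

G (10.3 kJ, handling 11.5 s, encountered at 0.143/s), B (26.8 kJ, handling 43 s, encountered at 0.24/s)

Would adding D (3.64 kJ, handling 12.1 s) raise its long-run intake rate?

Intake rate on the current diet: R = (0.143×10.3 + 0.24×26.8) / (1 + 0.143×11.5 + 0.24×43) = 7.905/12.96 = 0.6097 kJ/s.
D: E/h = 3.64/12.1 = 0.3008 kJ/s.
Since 0.3008 < R, time spent handling D is better spent searching.

No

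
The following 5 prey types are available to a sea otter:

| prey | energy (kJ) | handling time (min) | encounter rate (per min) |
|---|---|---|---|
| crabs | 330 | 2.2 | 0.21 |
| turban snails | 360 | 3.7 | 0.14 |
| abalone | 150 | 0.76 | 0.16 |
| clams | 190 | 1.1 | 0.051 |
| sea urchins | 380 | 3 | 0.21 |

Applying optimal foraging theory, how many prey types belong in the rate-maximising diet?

Profitabilities (E/h, kJ/min): abalone 197, clams 173, crabs 150, sea urchins 127, turban snails 97.3. Add prey in this order while the next type's profitability exceeds the intake rate on those already taken.
Rate on top 1: 21.4. clams: 173 > 21.4 → include.
Rate on top 2: 28.61. crabs: 150 > 28.61 → include.
Rate on top 3: 62.81. sea urchins: 127 > 62.81 → include.
Rate on top 4: 80.53. turban snails: 97.3 > 80.53 → include.
Optimal diet: abalone, clams, crabs, sea urchins, turban snails — 5 of 5 types.

5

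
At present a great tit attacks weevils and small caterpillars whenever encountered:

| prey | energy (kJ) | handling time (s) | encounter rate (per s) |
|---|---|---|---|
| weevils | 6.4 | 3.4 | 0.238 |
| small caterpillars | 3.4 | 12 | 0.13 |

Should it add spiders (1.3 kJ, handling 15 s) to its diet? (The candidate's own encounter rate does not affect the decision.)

No

On weevils and small caterpillars alone, R = ΣλE/(1+Σλh) = 1.965/3.369 = 0.5833 kJ/s.
Profitability of spiders: 1.3/15 = 0.08667 kJ/s.
Since 0.08667 < R, time spent handling spiders is better spent searching.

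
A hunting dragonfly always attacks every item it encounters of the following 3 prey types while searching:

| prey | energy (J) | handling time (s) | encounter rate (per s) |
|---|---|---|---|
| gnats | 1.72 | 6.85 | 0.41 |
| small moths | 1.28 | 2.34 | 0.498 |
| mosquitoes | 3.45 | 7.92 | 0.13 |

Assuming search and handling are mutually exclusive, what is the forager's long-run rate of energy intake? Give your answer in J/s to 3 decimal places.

R = (0.41×1.72 + 0.498×1.28 + 0.13×3.45) / (1 + 0.41×6.85 + 0.498×2.34 + 0.13×7.92) = 1.791/6.003 = 0.2984 J/s.

0.298 J/s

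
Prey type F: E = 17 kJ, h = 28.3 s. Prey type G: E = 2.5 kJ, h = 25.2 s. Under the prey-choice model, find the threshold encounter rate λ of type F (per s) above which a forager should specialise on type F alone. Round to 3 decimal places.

0.007 per s

The zero-one rule: include type G iff E₂/h₂ > λE₁/(1+λh₁). Equality gives the switch point.
λE₁h₂ = E₂ + λE₂h₁ ⇒ λ = E₂/(E₁h₂ − E₂h₁) = 2.5/(428.4 − 70.75) = 0.00699 per s.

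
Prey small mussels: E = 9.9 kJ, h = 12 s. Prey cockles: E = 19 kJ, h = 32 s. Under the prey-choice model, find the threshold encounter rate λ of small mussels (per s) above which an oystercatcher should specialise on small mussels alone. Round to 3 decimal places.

0.214 per s

Drop cockles once their profitability E₂/h₂ falls below the rate achievable on small mussels alone: E₂/h₂ = λE₁/(1 + λh₁).
Solve for λ: λE₁h₂ = E₂(1 + λh₁) → λ(E₁h₂ − E₂h₁) = E₂ → λ = E₂/(E₁h₂ − E₂h₁).
λ = 19/(9.9×32 − 19×12) = 19/88.8 = 0.214 per s.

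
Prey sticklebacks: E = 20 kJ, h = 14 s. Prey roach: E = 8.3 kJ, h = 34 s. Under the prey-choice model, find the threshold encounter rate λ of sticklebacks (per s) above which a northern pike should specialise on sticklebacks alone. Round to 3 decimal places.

0.015 per s

At the threshold, the rate on sticklebacks alone equals the profitability of roach: λ·20/(1 + λ·14) = 8.3/34 = 0.2441.
Rearranging, λ(20 − 0.2441×14) = 0.2441, so λ = 0.2441/16.58 = 0.01472 per s.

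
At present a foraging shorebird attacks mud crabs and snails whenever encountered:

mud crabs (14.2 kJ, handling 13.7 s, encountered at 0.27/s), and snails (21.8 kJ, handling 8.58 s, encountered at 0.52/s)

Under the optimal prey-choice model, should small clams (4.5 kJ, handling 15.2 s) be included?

On mud crabs and snails alone, R = ΣλE/(1+Σλh) = 15.17/9.161 = 1.656 kJ/s.
small clams: E/h = 4.5/15.2 = 0.2961 kJ/s.
Since 0.2961 < R, time spent handling small clams is better spent searching.

No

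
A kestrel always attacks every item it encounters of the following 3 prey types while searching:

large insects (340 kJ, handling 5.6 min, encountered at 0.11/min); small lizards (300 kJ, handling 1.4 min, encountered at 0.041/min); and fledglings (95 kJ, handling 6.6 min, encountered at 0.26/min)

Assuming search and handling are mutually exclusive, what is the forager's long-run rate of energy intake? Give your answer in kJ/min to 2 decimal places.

R = (0.11×340 + 0.041×300 + 0.26×95) / (1 + 0.11×5.6 + 0.041×1.4 + 0.26×6.6) = 74.4/3.389 = 21.95 kJ/min.

21.95 kJ/min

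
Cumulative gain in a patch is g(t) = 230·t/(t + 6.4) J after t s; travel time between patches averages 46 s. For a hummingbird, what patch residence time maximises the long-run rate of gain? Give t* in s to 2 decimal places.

17.16 s

By the marginal value theorem, leave when the instantaneous gain rate g'(t) equals the habitat-wide average g(t)/(T + t).
g'(t) = 230·6.4/(t + 6.4)². Setting 230·6.4/(t+6.4)² = 230t/[(t+6.4)(46+t)] gives 6.4(46+t) = t(t+6.4), so t² = 6.4×46 = 294.4.
t* = √294.4 = 17.16 s.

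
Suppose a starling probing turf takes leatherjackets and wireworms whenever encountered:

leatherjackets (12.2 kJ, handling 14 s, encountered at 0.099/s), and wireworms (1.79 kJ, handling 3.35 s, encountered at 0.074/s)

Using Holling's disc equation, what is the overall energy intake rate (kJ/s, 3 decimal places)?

0.509 kJ/s

R = Σλ_iE_i / (1 + Σλ_ih_i)
Numerator: 0.099×12.2 + 0.074×1.79 = 1.34
Denominator: 1 + 0.099×14 + 0.074×3.35 = 2.634
R = 1.34/2.634 = 0.5088 kJ/s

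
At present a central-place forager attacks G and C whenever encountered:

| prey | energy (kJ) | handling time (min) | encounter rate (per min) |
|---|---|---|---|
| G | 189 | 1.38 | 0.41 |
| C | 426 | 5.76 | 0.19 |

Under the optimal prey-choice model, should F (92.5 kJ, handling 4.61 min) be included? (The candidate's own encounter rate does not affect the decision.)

On G and C alone, R = ΣλE/(1+Σλh) = 158.4/2.66 = 59.56 kJ/min.
F: E/h = 92.5/4.61 = 20.07 kJ/min.
20.07 < 59.56, so adding F would lower the average — exclude it.

No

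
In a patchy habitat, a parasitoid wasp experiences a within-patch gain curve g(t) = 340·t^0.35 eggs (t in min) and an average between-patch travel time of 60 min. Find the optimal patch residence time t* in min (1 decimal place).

32.3 min

Optimal t* satisfies g'(t*) = g(t*)/(T + t*).
g'(t) = 0.35·340·t^-0.65. Setting 0.35·340·t^-0.65 = 340·t^0.35/(60+t) gives 0.35(60+t) = t, so 0.65·t = 0.35×60.
t* = 0.35×60/0.65 = 32.31 min.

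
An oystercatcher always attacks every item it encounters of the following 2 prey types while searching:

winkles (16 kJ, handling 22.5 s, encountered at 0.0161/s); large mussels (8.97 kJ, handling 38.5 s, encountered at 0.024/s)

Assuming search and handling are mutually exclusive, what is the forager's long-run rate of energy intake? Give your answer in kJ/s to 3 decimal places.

0.207 kJ/s

R = Σλ_iE_i / (1 + Σλ_ih_i)
Numerator: 0.0161×16 + 0.024×8.97 = 0.4729
Denominator: 1 + 0.0161×22.5 + 0.024×38.5 = 2.286
R = 0.4729/2.286 = 0.2068 kJ/s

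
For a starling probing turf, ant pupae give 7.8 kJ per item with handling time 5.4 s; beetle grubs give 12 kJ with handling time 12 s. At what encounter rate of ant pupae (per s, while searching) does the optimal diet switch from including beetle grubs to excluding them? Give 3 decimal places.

0.417 per s

The zero-one rule: include beetle grubs iff E₂/h₂ > λE₁/(1+λh₁). Equality gives the switch point.
λE₁h₂ = E₂ + λE₂h₁ ⇒ λ = E₂/(E₁h₂ − E₂h₁) = 12/(93.6 − 64.8) = 0.4167 per s.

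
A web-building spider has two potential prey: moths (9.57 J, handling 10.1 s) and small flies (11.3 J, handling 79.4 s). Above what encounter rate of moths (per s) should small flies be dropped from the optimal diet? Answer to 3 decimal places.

Drop small flies once their profitability E₂/h₂ falls below the rate achievable on moths alone: E₂/h₂ = λE₁/(1 + λh₁).
Solve for λ: λE₁h₂ = E₂(1 + λh₁) → λ(E₁h₂ − E₂h₁) = E₂ → λ = E₂/(E₁h₂ − E₂h₁).
λ = 11.3/(9.57×79.4 − 11.3×10.1) = 11.3/645.7 = 0.0175 per s.

0.017 per s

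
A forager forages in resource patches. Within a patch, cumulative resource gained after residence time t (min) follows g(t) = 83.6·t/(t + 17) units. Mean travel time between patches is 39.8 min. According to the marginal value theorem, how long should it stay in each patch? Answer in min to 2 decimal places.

Maximise g(t)/(T+t): set derivative to zero → g'(t)(T+t) = g(t).
g'(t) = 83.6·17/(t + 17)². Setting 83.6·17/(t+17)² = 83.6t/[(t+17)(39.8+t)] gives 17(39.8+t) = t(t+17), so t² = 17×39.8 = 676.6.
t* = √676.6 = 26.01 min.

26.01 min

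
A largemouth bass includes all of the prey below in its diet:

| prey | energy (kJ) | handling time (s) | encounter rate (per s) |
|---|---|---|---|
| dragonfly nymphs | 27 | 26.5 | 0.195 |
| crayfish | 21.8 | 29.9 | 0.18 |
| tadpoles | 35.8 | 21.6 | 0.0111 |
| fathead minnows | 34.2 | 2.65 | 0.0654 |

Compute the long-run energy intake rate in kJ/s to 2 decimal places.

0.99 kJ/s

R = (0.195×27 + 0.18×21.8 + 0.0111×35.8 + 0.0654×34.2) / (1 + 0.195×26.5 + 0.18×29.9 + 0.0111×21.6 + 0.0654×2.65) = 11.82/11.96 = 0.9883 kJ/s.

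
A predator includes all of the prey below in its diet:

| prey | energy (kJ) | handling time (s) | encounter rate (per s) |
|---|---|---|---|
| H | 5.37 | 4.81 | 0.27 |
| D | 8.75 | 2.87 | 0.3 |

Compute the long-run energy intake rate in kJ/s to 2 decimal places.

R = (0.27×5.37 + 0.3×8.75) / (1 + 0.27×4.81 + 0.3×2.87) = 4.075/3.16 = 1.29 kJ/s.

1.29 kJ/s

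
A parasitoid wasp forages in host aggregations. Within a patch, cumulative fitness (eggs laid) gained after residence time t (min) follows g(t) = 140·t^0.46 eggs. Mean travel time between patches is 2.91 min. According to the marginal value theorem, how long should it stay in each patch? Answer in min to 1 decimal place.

Maximise g(t)/(T+t): set derivative to zero → g'(t)(T+t) = g(t).
g'(t) = 0.46·140·t^-0.54. Setting 0.46·140·t^-0.54 = 140·t^0.46/(2.91+t) gives 0.46(2.91+t) = t, so 0.54·t = 0.46×2.91.
t* = 0.46×2.91/0.54 = 2.479 min.

2.5 min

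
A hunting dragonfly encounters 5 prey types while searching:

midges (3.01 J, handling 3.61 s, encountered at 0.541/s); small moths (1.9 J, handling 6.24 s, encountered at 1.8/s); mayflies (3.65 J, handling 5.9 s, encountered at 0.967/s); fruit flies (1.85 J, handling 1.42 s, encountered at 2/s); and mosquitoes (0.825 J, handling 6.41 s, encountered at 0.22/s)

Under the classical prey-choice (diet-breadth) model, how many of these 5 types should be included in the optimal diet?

Profitabilities (E/h, J/s): fruit flies 1.3, midges 0.834, mayflies 0.619, small moths 0.304, mosquitoes 0.129. Add prey in this order while the next type's profitability exceeds the intake rate on those already taken.
Rate on top 1: 0.9635. midges: 0.834 < 0.9635 → exclude; stop.
Optimal diet: fruit flies — 1 of 5 types.

1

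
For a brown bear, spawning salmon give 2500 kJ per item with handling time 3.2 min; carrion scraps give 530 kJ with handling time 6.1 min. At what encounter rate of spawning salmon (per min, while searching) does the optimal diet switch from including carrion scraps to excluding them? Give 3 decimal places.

The zero-one rule: include carrion scraps iff E₂/h₂ > λE₁/(1+λh₁). Equality gives the switch point.
λE₁h₂ = E₂ + λE₂h₁ ⇒ λ = E₂/(E₁h₂ − E₂h₁) = 530/(1.525e+04 − 1696) = 0.0391 per min.

0.039 per min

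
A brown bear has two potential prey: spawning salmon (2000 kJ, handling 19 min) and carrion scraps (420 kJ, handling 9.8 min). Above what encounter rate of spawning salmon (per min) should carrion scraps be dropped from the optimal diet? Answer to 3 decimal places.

Drop carrion scraps once their profitability E₂/h₂ falls below the rate achievable on spawning salmon alone: E₂/h₂ = λE₁/(1 + λh₁).
Solve for λ: λE₁h₂ = E₂(1 + λh₁) → λ(E₁h₂ − E₂h₁) = E₂ → λ = E₂/(E₁h₂ − E₂h₁).
λ = 420/(2000×9.8 − 420×19) = 420/1.162e+04 = 0.03614 per min.

0.036 per min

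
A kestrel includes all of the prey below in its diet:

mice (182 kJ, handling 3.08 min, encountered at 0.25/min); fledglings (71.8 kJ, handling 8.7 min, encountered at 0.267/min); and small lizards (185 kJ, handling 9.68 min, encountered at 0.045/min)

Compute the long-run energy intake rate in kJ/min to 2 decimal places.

R = (0.25×182 + 0.267×71.8 + 0.045×185) / (1 + 0.25×3.08 + 0.267×8.7 + 0.045×9.68) = 73/4.528 = 16.12 kJ/min.

16.12 kJ/min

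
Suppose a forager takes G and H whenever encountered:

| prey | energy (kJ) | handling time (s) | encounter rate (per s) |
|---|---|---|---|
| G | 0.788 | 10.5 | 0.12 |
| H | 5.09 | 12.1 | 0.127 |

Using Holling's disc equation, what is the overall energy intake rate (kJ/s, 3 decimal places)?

Energy encountered per unit search time: 0.12×0.788 + 0.127×5.09 = 0.741 kJ/s.
Handling time per unit search time: 0.12×10.5 + 0.127×12.1 = 2.797.
Rate = 0.741/(1 + 2.797) = 0.1952 kJ/s.

0.195 kJ/s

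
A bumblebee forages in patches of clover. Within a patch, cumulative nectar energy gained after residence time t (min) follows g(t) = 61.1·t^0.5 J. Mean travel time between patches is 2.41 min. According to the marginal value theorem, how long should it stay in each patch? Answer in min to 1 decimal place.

2.4 min

By the marginal value theorem, leave when the instantaneous gain rate g'(t) equals the habitat-wide average g(t)/(T + t).
g'(t) = 0.5·61.1·t^-0.5. Setting 0.5·61.1·t^-0.5 = 61.1·t^0.5/(2.41+t) gives 0.5(2.41+t) = t, so 0.50·t = 0.5×2.41.
t* = 0.5×2.41/0.50 = 2.41 min.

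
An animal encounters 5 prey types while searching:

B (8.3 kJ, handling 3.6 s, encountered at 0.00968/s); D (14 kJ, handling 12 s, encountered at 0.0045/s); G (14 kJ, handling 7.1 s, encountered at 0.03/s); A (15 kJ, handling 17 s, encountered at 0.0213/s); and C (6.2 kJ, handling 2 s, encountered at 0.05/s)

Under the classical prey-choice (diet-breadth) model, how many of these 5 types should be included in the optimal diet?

5

Rank by E/h (kJ/s): C 3.1, B 2.31, G 1.97, D 1.17, A 0.882. Include each in turn until the next type's E/h falls below the running intake rate.
Rate on top 1: 0.2818. B: 2.31 > 0.2818 → include.
Rate on top 2: 0.344. G: 1.97 > 0.344 → include.
Rate on top 3: 0.6012. D: 1.17 > 0.6012 → include.
Rate on top 4: 0.623. A: 0.882 > 0.623 → include.
Optimal diet: C, B, G, D, A — 5 of 5 types.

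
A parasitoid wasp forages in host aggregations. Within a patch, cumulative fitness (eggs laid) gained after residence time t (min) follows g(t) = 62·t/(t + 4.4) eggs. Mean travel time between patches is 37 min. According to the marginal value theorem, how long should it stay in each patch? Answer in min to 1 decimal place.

By the marginal value theorem, leave when the instantaneous gain rate g'(t) equals the habitat-wide average g(t)/(T + t).
g'(t) = 62·4.4/(t + 4.4)². Setting 62·4.4/(t+4.4)² = 62t/[(t+4.4)(37+t)] gives 4.4(37+t) = t(t+4.4), so t² = 4.4×37 = 162.8.
t* = √162.8 = 12.76 min.

12.8 min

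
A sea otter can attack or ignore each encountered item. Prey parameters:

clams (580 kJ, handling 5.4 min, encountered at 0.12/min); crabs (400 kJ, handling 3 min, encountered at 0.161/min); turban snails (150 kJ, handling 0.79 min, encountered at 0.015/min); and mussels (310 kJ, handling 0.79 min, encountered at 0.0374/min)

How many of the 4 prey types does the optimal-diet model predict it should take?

E/h in descending order: mussels 392, turban snails 190, crabs 133, clams 107 kJ/min. The optimal diet is the largest prefix of this list for which every included type satisfies E_i/h_i > R on the types above it.
Rate on top 1: 11.26. turban snails: 190 > 11.26 → include.
Rate on top 2: 13.29. crabs: 133 > 13.29 → include.
Rate on top 3: 51.33. clams: 107 > 51.33 → include.
Optimal diet: mussels, turban snails, crabs, clams — 4 of 4 types.

4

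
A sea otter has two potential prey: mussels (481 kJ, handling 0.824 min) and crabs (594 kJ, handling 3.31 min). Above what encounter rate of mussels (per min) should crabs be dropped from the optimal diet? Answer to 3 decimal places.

At the threshold, the rate on mussels alone equals the profitability of crabs: λ·481/(1 + λ·0.824) = 594/3.31 = 179.5.
Rearranging, λ(481 − 179.5×0.824) = 179.5, so λ = 179.5/333.1 = 0.5387 per min.

0.539 per min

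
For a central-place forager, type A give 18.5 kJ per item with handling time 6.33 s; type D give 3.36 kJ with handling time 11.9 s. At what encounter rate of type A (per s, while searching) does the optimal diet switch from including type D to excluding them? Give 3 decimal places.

0.017 per s

At the threshold, the rate on type A alone equals the profitability of type D: λ·18.5/(1 + λ·6.33) = 3.36/11.9 = 0.2824.
Rearranging, λ(18.5 − 0.2824×6.33) = 0.2824, so λ = 0.2824/16.71 = 0.01689 per s.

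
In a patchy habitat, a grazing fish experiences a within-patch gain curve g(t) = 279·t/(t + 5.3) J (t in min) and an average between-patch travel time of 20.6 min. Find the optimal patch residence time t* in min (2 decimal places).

By the marginal value theorem, leave when the instantaneous gain rate g'(t) equals the habitat-wide average g(t)/(T + t).
g'(t) = 279·5.3/(t + 5.3)². Setting 279·5.3/(t+5.3)² = 279t/[(t+5.3)(20.6+t)] gives 5.3(20.6+t) = t(t+5.3), so t² = 5.3×20.6 = 109.2.
t* = √109.2 = 10.45 min.

10.45 min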